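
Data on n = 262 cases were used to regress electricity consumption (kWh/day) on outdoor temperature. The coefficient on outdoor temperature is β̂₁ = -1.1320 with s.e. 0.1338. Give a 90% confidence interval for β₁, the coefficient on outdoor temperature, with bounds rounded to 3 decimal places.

df = n − 2 = 262 − 2 = 260.
t* = t_{0.05, 260} = 1.650735.
Margin = t* × SE = 1.650735 × 0.1338 = 0.22087.
CI: -1.1320 ± 0.22087 → (-1.353, -0.911).
With 90% confidence, each one-unit increase in outdoor temperature is associated with a change of between -1.353 and -0.911 kWh/day in electricity consumption.

(-1.353, -0.911)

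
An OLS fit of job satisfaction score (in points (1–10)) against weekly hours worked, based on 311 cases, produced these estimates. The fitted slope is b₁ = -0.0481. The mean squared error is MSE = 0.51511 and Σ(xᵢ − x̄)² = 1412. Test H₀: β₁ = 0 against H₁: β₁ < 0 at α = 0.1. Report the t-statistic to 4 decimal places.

SE(b₁) = √(MSE/Sₓₓ) = √(0.51511/1412) = 0.0191.
t = -0.0481 / 0.0191 = -2.5183.
df = n − 2 = 309.
One-sided p ≈ 0.0061, which is < 0.1, so reject H₀.
There is evidence that the true slope on weekly hours worked is negative.

t = -2.5183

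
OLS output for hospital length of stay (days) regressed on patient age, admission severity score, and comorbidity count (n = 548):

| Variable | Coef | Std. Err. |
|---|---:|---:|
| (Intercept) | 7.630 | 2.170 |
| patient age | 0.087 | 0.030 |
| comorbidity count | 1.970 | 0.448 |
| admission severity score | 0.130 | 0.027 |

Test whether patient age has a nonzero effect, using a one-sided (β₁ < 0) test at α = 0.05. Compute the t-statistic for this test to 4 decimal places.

Read off: b = 0.087, SE = 0.030 for patient age.
H₀: β₁ = 0 vs H₁: β₁ < 0.
t = 0.087 / 0.030 = 2.9000.
df = n − k − 1 = 548 − 3 − 1 = 544.
One-sided p ≈ 0.9981, which is ≥ 0.05, so fail to reject H₀.
The data do not give significant evidence that the true slope on patient age is negative, holding the other predictors fixed.

t = 2.9000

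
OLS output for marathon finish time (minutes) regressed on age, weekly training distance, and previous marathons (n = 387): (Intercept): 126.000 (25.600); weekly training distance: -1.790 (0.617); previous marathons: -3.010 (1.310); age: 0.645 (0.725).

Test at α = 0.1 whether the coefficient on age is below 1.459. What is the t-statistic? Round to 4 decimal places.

Read off: b = 0.645, SE = 0.725 for age.
H₀: β₁ = 1.459 vs H₁: β₁ < 1.459.
t = (0.645 − 1.459) / 0.725 = -1.1228.
df = n − k − 1 = 387 − 3 − 1 = 383.
One-sided p ≈ 0.1311, which is ≥ 0.1, so fail to reject H₀.
The data do not give significant evidence that the true slope on age is below 1.459 minutes per unit, holding the other predictors fixed.

t = -1.1228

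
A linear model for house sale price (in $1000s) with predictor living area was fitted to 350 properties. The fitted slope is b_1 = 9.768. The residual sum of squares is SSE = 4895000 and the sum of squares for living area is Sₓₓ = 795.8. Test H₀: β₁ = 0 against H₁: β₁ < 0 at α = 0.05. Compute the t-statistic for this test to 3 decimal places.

MSE = SSE/(n − 2) = 4895000/348 = 14066.1.
SE(b_1) = √(MSE/Sₓₓ) = √(14066.1/795.8) = 4.20421.
t = 9.768 / 4.20421 = 2.323.
df = n − 2 = 348.
One-sided p ≈ 0.9896, which is ≥ 0.05, so fail to reject H₀.
The data do not give significant evidence that the true slope on living area is negative.

t = 2.323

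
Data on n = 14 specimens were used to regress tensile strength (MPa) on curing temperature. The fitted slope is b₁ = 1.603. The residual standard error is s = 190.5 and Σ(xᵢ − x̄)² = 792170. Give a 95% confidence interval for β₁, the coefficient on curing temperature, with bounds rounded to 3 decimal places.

SE(b₁) = s/√Sₓₓ = 190.5/√792170 = 0.214035.
df = n − 2 = 12.
t* = t_{0.025, 12} = 2.178813.
Margin = t* × SE = 2.178813 × 0.214035 = 0.46634.
CI: 1.603 ± 0.46634 → (1.137, 2.069).
With 95% confidence, each one-unit increase in curing temperature is associated with a change of between 1.137 and 2.069 MPa in tensile strength.

(1.137, 2.069)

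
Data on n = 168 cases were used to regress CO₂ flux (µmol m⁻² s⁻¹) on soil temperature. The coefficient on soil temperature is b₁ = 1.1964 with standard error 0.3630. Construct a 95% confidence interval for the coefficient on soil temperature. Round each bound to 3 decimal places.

(0.480, 1.913)

df = n − 2 = 168 − 2 = 166.
t* = t_{0.025, 166} = 1.974358.
Margin = t* × SE = 1.974358 × 0.3630 = 0.71669.
CI: 1.1964 ± 0.71669 → (0.480, 1.913).
With 95% confidence, each one-unit increase in soil temperature is associated with a change of between 0.480 and 1.913 µmol m⁻² s⁻¹ in CO₂ flux.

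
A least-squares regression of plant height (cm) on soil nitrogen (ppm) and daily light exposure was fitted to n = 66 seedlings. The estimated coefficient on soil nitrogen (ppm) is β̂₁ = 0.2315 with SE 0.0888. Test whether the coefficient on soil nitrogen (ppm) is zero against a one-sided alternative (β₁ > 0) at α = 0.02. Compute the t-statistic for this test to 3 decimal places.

H₀: β₁ = 0 vs H₁: β₁ > 0.
t = (β̂₁ − β₁⁰)/SE = 0.2315 / 0.0888 = 2.607.
df = n − k − 1 = 66 − 2 − 1 = 63.
One-sided p ≈ 0.0057, which is < 0.02, so reject H₀.
There is evidence that the true slope on soil nitrogen (ppm) is positive, holding the other predictors fixed.

t = 2.607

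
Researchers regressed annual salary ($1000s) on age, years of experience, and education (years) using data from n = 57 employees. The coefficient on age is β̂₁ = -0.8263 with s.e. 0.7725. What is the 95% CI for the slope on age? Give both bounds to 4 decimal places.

df = n − k − 1 = 57 − 3 − 1 = 53.
t* = t_{0.025, 53} = 2.005746.
Margin = t* × SE = 2.005746 × 0.7725 = 1.549439.
CI: -0.8263 ± 1.549439 → (-2.3757, 0.7231).
With 95% confidence, each one-unit increase in age is associated with a change of between -2.3757 and 0.7231 $1000s in annual salary, holding the other predictors fixed.

(-2.3757, 0.7231)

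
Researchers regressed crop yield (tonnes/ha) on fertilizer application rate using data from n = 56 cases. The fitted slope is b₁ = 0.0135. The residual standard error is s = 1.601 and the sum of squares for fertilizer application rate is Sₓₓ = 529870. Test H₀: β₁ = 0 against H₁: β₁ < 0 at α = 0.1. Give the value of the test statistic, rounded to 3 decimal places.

SE(b₁) = s/√Sₓₓ = 1.601/√529870 = 0.00219941.
t = 0.0135 / 0.00219941 = 6.138.
df = n − 2 = 54.
One-sided p ≈ 1.0000, which is ≥ 0.1, so fail to reject H₀.
The data do not give significant evidence that the true slope on fertilizer application rate is negative.

t = 6.138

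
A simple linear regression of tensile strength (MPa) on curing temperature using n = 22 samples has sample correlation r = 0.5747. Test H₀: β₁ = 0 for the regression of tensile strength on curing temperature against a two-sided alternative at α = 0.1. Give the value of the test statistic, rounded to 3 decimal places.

t = 3.141

t = r·√(n − 2)/√(1 − r²) = 0.5747·√20/√0.66972 = 3.141.
df = n − 2 = 20.
Two-sided p ≈ 0.0051, which is < 0.1, so reject H₀.
There is evidence of a linear association between curing temperature and tensile strength.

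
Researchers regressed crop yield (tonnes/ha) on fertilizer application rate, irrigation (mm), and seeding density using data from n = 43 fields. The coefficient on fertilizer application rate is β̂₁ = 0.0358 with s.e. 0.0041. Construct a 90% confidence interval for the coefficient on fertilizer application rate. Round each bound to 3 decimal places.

(0.029, 0.043)

df = n − k − 1 = 43 − 3 − 1 = 39.
t* = t_{0.05, 39} = 1.684875.
Margin = t* × SE = 1.684875 × 0.0041 = 0.00691.
CI: 0.0358 ± 0.00691 → (0.029, 0.043).
With 90% confidence, each one-unit increase in fertilizer application rate is associated with a change of between 0.029 and 0.043 tonnes/ha in crop yield, holding the other predictors fixed.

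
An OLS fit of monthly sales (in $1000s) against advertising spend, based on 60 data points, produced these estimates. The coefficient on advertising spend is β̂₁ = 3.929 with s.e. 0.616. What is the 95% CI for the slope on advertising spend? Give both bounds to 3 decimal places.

(2.696, 5.162)

df = n − 2 = 60 − 2 = 58.
t* = t_{0.025, 58} = 2.001717.
Margin = t* × SE = 2.001717 × 0.616 = 1.23306.
CI: 3.929 ± 1.23306 → (2.696, 5.162).
With 95% confidence, each one-unit increase in advertising spend is associated with a change of between 2.696 and 5.162 $1000s in monthly sales.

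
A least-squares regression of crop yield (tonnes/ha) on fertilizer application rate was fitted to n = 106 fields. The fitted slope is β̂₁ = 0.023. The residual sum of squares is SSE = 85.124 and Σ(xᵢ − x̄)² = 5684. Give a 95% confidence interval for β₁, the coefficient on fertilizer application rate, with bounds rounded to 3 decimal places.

(-0.001, 0.047)

MSE = SSE/(n − 2) = 85.124/104 = 0.8185.
SE(β̂₁) = √(MSE/Sₓₓ) = √(0.8185/5684) = 0.012.
df = n − 2 = 104.
t* = t_{0.025, 104} = 1.983038.
Margin = t* × SE = 1.983038 × 0.012 = 0.02380.
CI: 0.023 ± 0.02380 → (-0.001, 0.047).
With 95% confidence, each one-unit increase in fertilizer application rate is associated with a change of between -0.001 and 0.047 tonnes/ha in crop yield.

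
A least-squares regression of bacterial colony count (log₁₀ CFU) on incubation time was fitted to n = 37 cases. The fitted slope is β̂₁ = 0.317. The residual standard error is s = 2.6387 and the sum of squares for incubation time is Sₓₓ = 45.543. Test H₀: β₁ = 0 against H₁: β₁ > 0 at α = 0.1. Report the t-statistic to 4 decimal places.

t = 0.8107

SE(β̂₁) = s/√Sₓₓ = 2.6387/√45.543 = 0.391002.
t = 0.317 / 0.391002 = 0.8107.
df = n − 2 = 35.
One-sided p ≈ 0.2115, which is ≥ 0.1, so fail to reject H₀.
The data do not give significant evidence that the true slope on incubation time is positive.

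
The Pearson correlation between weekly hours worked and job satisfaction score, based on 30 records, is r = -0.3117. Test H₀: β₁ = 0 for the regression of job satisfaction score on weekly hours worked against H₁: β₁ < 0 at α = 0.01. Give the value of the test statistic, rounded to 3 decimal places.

t = r·√(n − 2)/√(1 − r²) = -0.3117·√28/√0.902843 = -1.736.
df = n − 2 = 28.
One-sided p ≈ 0.0468, which is ≥ 0.01, so fail to reject H₀.
The data do not give significant evidence of a linear association between weekly hours worked and job satisfaction score.

t = -1.736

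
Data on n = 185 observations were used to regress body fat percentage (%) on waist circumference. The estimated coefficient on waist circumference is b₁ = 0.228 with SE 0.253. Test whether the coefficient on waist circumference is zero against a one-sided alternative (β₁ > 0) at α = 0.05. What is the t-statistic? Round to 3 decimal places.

t = 0.901

H₀: β₁ = 0 vs H₁: β₁ > 0.
t = (b₁ − β₁⁰)/SE = 0.228 / 0.253 = 0.901.
df = n − 2 = 185 − 2 = 183.
One-sided p ≈ 0.1843, which is ≥ 0.05, so fail to reject H₀.
The data do not give significant evidence that the true slope on waist circumference is positive.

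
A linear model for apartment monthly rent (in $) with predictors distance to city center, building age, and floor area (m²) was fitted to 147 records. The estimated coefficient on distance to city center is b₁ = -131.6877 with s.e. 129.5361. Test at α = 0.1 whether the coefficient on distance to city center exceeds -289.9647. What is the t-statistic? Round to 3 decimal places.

t = 1.222

H₀: β₁ = -289.9647 vs H₁: β₁ > -289.9647.
t = (b₁ − β₁⁰)/SE = (-131.6877 − (-289.9647)) / 129.5361 = 1.222.
df = n − k − 1 = 147 − 3 − 1 = 143.
One-sided p ≈ 0.1119, which is ≥ 0.1, so fail to reject H₀.
The data do not give significant evidence that the true slope on distance to city center exceeds -289.9647 $ per unit, holding the other predictors fixed.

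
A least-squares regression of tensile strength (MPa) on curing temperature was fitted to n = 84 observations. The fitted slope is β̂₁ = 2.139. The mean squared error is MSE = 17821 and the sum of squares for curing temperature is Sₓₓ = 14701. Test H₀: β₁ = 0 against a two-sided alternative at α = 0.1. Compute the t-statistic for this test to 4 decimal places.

SE(β̂₁) = √(MSE/Sₓₓ) = √(17821/14701) = 1.10101.
t = 2.139 / 1.10101 = 1.9428.
df = n − 2 = 82.
Two-sided p ≈ 0.0555, which is < 0.1, so reject H₀.
There is evidence that curing temperature is associated with tensile strength.

t = 1.9428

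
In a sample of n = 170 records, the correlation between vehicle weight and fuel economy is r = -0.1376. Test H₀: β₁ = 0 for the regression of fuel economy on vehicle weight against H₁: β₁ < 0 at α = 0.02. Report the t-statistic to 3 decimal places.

t = -1.801

t = r·√(n − 2)/√(1 − r²) = -0.1376·√168/√0.981066 = -1.801.
df = n − 2 = 168.
One-sided p ≈ 0.0368, which is ≥ 0.02, so fail to reject H₀.
The data do not give significant evidence of a linear association between vehicle weight and fuel economy.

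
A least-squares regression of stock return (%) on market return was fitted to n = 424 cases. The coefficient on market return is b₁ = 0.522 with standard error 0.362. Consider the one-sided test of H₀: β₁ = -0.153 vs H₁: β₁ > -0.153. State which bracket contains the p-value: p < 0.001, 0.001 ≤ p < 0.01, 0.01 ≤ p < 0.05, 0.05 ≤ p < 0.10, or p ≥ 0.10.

0.01 ≤ p < 0.05

t = (0.522 − (-0.153)) / 0.362 = 1.865.
df = n − 2 = 424 − 2 = 422.
One-sided p = P(T_{422} > t) ≈ 0.0315.
So 0.01 ≤ p < 0.05.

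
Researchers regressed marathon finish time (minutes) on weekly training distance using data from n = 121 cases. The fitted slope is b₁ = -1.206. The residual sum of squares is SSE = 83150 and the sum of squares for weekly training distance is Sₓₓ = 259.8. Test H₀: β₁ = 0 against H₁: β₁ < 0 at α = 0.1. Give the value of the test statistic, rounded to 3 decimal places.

t = -0.735

MSE = SSE/(n − 2) = 83150/119 = 698.739.
SE(b₁) = √(MSE/Sₓₓ) = √(698.739/259.8) = 1.63998.
t = -1.206 / 1.63998 = -0.735.
df = n − 2 = 119.
One-sided p ≈ 0.2318, which is ≥ 0.1, so fail to reject H₀.
The data do not give significant evidence that the true slope on weekly training distance is negative.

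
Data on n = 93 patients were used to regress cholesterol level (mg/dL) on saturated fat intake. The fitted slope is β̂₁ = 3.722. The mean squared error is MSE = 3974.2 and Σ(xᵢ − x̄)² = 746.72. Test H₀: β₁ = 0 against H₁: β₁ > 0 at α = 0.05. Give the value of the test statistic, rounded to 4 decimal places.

t = 1.6134

SE(β̂₁) = √(MSE/Sₓₓ) = √(3974.2/746.72) = 2.30699.
t = 3.722 / 2.30699 = 1.6134.
df = n − 2 = 91.
One-sided p ≈ 0.0551, which is ≥ 0.05, so fail to reject H₀.
The data do not give significant evidence that the true slope on saturated fat intake is positive.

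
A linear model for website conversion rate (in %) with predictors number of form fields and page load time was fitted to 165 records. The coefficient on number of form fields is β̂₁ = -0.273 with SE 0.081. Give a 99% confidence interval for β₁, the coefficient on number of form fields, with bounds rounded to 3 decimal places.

df = n − k − 1 = 165 − 2 − 1 = 162.
t* = t_{0.005, 162} = 2.606518.
Margin = t* × SE = 2.606518 × 0.081 = 0.21113.
CI: -0.273 ± 0.21113 → (-0.484, -0.062).
With 99% confidence, each one-unit increase in number of form fields is associated with a change of between -0.484 and -0.062 % in website conversion rate, holding the other predictors fixed.

(-0.484, -0.062)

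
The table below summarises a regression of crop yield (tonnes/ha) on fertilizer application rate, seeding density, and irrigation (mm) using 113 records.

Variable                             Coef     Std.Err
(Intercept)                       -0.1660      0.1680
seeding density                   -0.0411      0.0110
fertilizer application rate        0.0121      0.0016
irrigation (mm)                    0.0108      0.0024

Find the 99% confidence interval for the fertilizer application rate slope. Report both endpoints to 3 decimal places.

Read off: b = 0.0121, SE = 0.0016 for fertilizer application rate.
df = n − k − 1 = 113 − 3 − 1 = 109.
t* = t_{0.005, 109} = 2.621688.
Margin = t* × SE = 2.621688 × 0.0016 = 0.00419.
CI: 0.0121 ± 0.00419 → (0.008, 0.016).

(0.008, 0.016)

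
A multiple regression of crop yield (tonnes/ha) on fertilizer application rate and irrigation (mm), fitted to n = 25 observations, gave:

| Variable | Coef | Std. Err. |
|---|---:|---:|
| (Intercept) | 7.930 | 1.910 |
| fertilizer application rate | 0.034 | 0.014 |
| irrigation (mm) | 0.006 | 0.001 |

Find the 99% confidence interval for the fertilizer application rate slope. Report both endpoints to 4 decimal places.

Read off: b = 0.034, SE = 0.014 for fertilizer application rate.
df = n − k − 1 = 25 − 2 − 1 = 22.
t* = t_{0.005, 22} = 2.818756.
Margin = t* × SE = 2.818756 × 0.014 = 0.039463.
CI: 0.034 ± 0.039463 → (-0.0055, 0.0735).

(-0.0055, 0.0735)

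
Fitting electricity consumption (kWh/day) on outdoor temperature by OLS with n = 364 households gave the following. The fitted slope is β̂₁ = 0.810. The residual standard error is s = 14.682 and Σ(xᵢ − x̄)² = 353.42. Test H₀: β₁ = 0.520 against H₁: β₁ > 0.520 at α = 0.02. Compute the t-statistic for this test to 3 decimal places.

SE(β̂₁) = s/√Sₓₓ = 14.682/√353.42 = 0.78098.
t = (0.810 − 0.520) / 0.78098 = 0.371.
df = n − 2 = 362.
One-sided p ≈ 0.3553, which is ≥ 0.02, so fail to reject H₀.
The data do not give significant evidence that the true slope on outdoor temperature exceeds 0.520 kWh/day per unit.

t = 0.371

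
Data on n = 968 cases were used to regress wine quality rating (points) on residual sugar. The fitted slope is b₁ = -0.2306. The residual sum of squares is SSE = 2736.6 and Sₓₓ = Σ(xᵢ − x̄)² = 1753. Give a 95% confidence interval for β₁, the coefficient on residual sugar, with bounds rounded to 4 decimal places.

MSE = SSE/(n − 2) = 2736.6/966 = 2.83292.
SE(b₁) = √(MSE/Sₓₓ) = √(2.83292/1753) = 0.0402.
df = n − 2 = 966.
t* = t_{0.025, 966} = 1.962423.
Margin = t* × SE = 1.962423 × 0.0402 = 0.078889.
CI: -0.2306 ± 0.078889 → (-0.3095, -0.1517).
With 95% confidence, each one-unit increase in residual sugar is associated with a change of between -0.3095 and -0.1517 points in wine quality rating.

(-0.3095, -0.1517)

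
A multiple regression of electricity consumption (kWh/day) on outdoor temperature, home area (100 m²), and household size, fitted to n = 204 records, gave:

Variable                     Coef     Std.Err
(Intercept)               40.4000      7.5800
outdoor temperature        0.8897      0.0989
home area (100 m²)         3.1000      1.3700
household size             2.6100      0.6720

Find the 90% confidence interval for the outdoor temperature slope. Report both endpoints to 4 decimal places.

(0.7263, 1.0531)

Read off: b = 0.8897, SE = 0.0989 for outdoor temperature.
df = n − k − 1 = 204 − 3 − 1 = 200.
t* = t_{0.05, 200} = 1.652508.
Margin = t* × SE = 1.652508 × 0.0989 = 0.163433.
CI: 0.8897 ± 0.163433 → (0.7263, 1.0531).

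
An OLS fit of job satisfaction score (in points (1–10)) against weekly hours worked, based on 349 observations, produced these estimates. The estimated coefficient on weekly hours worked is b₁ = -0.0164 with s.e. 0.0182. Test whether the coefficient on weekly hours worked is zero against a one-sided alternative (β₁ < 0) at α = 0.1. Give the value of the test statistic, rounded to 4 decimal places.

H₀: β₁ = 0 vs H₁: β₁ < 0.
t = (b₁ − β₁⁰)/SE = -0.0164 / 0.0182 = -0.9011.
df = n − 2 = 349 − 2 = 347.
One-sided p ≈ 0.1841, which is ≥ 0.1, so fail to reject H₀.
The data do not give significant evidence that the true slope on weekly hours worked is negative.

t = -0.9011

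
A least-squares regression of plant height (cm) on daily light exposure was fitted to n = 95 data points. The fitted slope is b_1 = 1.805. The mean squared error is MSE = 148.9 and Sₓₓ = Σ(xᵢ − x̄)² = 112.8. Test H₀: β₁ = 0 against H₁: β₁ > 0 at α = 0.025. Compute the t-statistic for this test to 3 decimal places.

SE(b_1) = √(MSE/Sₓₓ) = √(148.9/112.8) = 1.14893.
t = 1.805 / 1.14893 = 1.571.
df = n − 2 = 93.
One-sided p ≈ 0.0598, which is ≥ 0.025, so fail to reject H₀.
The data do not give significant evidence that the true slope on daily light exposure is positive.

t = 1.571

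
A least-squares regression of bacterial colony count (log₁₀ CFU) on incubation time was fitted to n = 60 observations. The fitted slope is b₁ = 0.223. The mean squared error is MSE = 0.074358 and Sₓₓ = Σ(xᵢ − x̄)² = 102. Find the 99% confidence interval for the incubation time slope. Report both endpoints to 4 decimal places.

SE(b₁) = √(MSE/Sₓₓ) = √(0.074358/102) = 0.027.
df = n − 2 = 58.
t* = t_{0.005, 58} = 2.663287.
Margin = t* × SE = 2.663287 × 0.027 = 0.071909.
CI: 0.223 ± 0.071909 → (0.1511, 0.2949).
With 99% confidence, each one-unit increase in incubation time is associated with a change of between 0.1511 and 0.2949 log₁₀ CFU in bacterial colony count.

(0.1511, 0.2949)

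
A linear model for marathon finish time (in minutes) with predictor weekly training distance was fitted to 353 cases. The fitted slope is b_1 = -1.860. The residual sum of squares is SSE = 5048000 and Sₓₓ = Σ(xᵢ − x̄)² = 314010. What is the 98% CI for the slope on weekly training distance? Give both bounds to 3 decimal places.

MSE = SSE/(n − 2) = 5048000/351 = 14381.8.
SE(b_1) = √(MSE/Sₓₓ) = √(14381.8/314010) = 0.21401.
df = n − 2 = 351.
t* = t_{0.01, 351} = 2.337019.
Margin = t* × SE = 2.337019 × 0.21401 = 0.50015.
CI: -1.860 ± 0.50015 → (-2.360, -1.360).
With 98% confidence, each one-unit increase in weekly training distance is associated with a change of between -2.360 and -1.360 minutes in marathon finish time.

(-2.360, -1.360)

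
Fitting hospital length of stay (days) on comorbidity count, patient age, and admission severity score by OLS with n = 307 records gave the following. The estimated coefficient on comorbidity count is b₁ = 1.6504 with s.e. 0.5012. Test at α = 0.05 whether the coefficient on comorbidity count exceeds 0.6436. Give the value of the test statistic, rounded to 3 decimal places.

t = 2.009

H₀: β₁ = 0.6436 vs H₁: β₁ > 0.6436.
t = (b₁ − β₁⁰)/SE = (1.6504 − 0.6436) / 0.5012 = 2.009.
df = n − k − 1 = 307 − 3 − 1 = 303.
One-sided p ≈ 0.0227, which is < 0.05, so reject H₀.
There is evidence that the true slope on comorbidity count exceeds 0.6436 days per unit, holding the other predictors fixed.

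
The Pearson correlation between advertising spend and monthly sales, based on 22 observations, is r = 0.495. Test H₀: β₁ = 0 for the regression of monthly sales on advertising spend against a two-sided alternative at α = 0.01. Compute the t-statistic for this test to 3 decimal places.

t = 2.548

t = r·√(n − 2)/√(1 − r²) = 0.495·√20/√0.754975 = 2.548.
df = n − 2 = 20.
Two-sided p ≈ 0.0192, which is ≥ 0.01, so fail to reject H₀.
The data do not give significant evidence of a linear association between advertising spend and monthly sales.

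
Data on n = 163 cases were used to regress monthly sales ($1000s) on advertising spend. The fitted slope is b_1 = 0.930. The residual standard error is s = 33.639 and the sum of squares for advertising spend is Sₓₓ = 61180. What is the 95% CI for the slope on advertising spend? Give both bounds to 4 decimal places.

(0.6614, 1.1986)

SE(b_1) = s/√Sₓₓ = 33.639/√61180 = 0.136.
df = n − 2 = 161.
t* = t_{0.025, 161} = 1.974808.
Margin = t* × SE = 1.974808 × 0.136 = 0.268574.
CI: 0.930 ± 0.268574 → (0.6614, 1.1986).
With 95% confidence, each one-unit increase in advertising spend is associated with a change of between 0.6614 and 1.1986 $1000s in monthly sales.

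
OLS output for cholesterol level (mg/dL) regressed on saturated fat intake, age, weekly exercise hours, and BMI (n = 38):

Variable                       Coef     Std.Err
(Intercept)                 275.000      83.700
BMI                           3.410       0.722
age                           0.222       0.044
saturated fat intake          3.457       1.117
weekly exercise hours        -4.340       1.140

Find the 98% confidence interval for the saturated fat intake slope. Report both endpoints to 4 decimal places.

(0.7262, 6.1878)

Read off: b = 3.457, SE = 1.117 for saturated fat intake.
df = n − k − 1 = 38 − 4 − 1 = 33.
t* = t_{0.01, 33} = 2.444794.
Margin = t* × SE = 2.444794 × 1.117 = 2.730835.
CI: 3.457 ± 2.730835 → (0.7262, 6.1878).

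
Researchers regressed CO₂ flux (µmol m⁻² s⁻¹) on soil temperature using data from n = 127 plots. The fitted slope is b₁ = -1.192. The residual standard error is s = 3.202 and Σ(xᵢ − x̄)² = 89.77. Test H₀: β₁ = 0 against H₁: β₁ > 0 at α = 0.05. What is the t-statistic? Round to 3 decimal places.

SE(b₁) = s/√Sₓₓ = 3.202/√89.77 = 0.337953.
t = -1.192 / 0.337953 = -3.527.
df = n − 2 = 125.
One-sided p ≈ 0.9997, which is ≥ 0.05, so fail to reject H₀.
The data do not give significant evidence that the true slope on soil temperature is positive.

t = -3.527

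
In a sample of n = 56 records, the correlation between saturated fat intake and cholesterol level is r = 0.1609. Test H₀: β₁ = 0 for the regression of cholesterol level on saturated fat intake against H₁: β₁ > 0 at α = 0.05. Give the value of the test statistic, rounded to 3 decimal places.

t = r·√(n − 2)/√(1 − r²) = 0.1609·√54/√0.974111 = 1.198.
df = n − 2 = 54.
One-sided p ≈ 0.1181, which is ≥ 0.05, so fail to reject H₀.
The data do not give significant evidence of a linear association between saturated fat intake and cholesterol level.

t = 1.198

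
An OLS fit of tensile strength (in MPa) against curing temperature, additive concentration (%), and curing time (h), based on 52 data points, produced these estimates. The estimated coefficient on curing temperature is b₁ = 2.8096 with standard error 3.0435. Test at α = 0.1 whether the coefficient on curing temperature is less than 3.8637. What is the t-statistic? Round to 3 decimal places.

H₀: β₁ = 3.8637 vs H₁: β₁ < 3.8637.
t = (b₁ − β₁⁰)/SE = (2.8096 − 3.8637) / 3.0435 = -0.346.
df = n − k − 1 = 52 − 3 − 1 = 48.
One-sided p ≈ 0.3653, which is ≥ 0.1, so fail to reject H₀.
The data do not give significant evidence that the true slope on curing temperature is below 3.8637 MPa per unit, holding the other predictors fixed.

t = -0.346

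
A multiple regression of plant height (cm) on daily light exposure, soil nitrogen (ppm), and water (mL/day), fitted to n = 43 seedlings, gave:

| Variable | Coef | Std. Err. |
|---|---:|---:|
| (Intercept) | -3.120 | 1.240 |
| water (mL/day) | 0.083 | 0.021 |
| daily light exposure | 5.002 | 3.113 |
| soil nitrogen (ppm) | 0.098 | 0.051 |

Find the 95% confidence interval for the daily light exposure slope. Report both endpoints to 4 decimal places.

Read off: b = 5.002, SE = 3.113 for daily light exposure.
df = n − k − 1 = 43 − 3 − 1 = 39.
t* = t_{0.025, 39} = 2.022691.
Margin = t* × SE = 2.022691 × 3.113 = 6.296637.
CI: 5.002 ± 6.296637 → (-1.2946, 11.2986).

(-1.2946, 11.2986)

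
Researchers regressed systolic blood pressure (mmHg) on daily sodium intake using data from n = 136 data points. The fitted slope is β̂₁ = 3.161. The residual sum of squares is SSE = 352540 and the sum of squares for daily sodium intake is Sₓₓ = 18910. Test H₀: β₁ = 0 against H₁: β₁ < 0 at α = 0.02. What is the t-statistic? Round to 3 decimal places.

MSE = SSE/(n − 2) = 352540/134 = 2630.9.
SE(β̂₁) = √(MSE/Sₓₓ) = √(2630.9/18910) = 0.372998.
t = 3.161 / 0.372998 = 8.475.
df = n − 2 = 134.
One-sided p ≈ 1.0000, which is ≥ 0.02, so fail to reject H₀.
The data do not give significant evidence that the true slope on daily sodium intake is negative.

t = 8.475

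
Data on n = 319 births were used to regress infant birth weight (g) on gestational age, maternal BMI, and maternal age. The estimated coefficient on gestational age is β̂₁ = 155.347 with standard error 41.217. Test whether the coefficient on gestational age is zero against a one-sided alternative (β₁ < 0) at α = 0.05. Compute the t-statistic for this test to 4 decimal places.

t = 3.7690

H₀: β₁ = 0 vs H₁: β₁ < 0.
t = (β̂₁ − β₁⁰)/SE = 155.347 / 41.217 = 3.7690.
df = n − k − 1 = 319 − 3 − 1 = 315.
One-sided p ≈ 0.9999, which is ≥ 0.05, so fail to reject H₀.
The data do not give significant evidence that the true slope on gestational age is negative, holding the other predictors fixed.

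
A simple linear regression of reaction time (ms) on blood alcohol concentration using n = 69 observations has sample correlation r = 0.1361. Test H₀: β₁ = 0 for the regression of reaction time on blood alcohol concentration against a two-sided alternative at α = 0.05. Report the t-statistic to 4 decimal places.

t = 1.1245

t = r·√(n − 2)/√(1 − r²) = 0.1361·√67/√0.981477 = 1.1245.
df = n − 2 = 67.
Two-sided p ≈ 0.2648, which is ≥ 0.05, so fail to reject H₀.
The data do not give significant evidence of a linear association between blood alcohol concentration and reaction time.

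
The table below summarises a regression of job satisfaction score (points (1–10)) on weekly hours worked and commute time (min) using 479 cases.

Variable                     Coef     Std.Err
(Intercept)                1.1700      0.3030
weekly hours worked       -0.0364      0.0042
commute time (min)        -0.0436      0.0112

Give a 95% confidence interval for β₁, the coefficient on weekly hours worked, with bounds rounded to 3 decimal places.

(-0.045, -0.028)

Read off: b = -0.0364, SE = 0.0042 for weekly hours worked.
df = n − k − 1 = 479 − 2 − 1 = 476.
t* = t_{0.025, 476} = 1.96496.
Margin = t* × SE = 1.96496 × 0.0042 = 0.00825.
CI: -0.0364 ± 0.00825 → (-0.045, -0.028).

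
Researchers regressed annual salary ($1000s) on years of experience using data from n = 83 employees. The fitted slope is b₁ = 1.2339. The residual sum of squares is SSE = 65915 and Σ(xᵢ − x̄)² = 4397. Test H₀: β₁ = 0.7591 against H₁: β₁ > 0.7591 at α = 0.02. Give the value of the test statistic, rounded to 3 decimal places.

t = 1.104

MSE = SSE/(n − 2) = 65915/81 = 813.765.
SE(b₁) = √(MSE/Sₓₓ) = √(813.765/4397) = 0.430201.
t = (1.2339 − 0.7591) / 0.430201 = 1.104.
df = n − 2 = 81.
One-sided p ≈ 0.1365, which is ≥ 0.02, so fail to reject H₀.
The data do not give significant evidence that the true slope on years of experience exceeds 0.7591 $1000s per unit.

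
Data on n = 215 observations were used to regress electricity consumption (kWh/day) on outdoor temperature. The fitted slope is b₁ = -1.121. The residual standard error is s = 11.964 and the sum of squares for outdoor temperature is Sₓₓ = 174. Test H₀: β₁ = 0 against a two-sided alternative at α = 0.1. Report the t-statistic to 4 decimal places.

SE(b₁) = s/√Sₓₓ = 11.964/√174 = 0.906988.
t = -1.121 / 0.906988 = -1.2360.
df = n − 2 = 213.
Two-sided p ≈ 0.2178, which is ≥ 0.1, so fail to reject H₀.
The data do not give significant evidence of an association between outdoor temperature and electricity consumption.

t = -1.2360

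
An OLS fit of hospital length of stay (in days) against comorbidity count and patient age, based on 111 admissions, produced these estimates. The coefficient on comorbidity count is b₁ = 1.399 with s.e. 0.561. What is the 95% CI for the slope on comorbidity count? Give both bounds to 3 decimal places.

df = n − k − 1 = 111 − 2 − 1 = 108.
t* = t_{0.025, 108} = 1.982173.
Margin = t* × SE = 1.982173 × 0.561 = 1.11200.
CI: 1.399 ± 1.11200 → (0.287, 2.511).
With 95% confidence, each one-unit increase in comorbidity count is associated with a change of between 0.287 and 2.511 days in hospital length of stay, holding the other predictors fixed.

(0.287, 2.511)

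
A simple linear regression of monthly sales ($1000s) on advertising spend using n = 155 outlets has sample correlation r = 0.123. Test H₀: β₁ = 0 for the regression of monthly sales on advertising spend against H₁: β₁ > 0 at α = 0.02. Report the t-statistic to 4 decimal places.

t = r·√(n − 2)/√(1 − r²) = 0.123·√153/√0.984871 = 1.5331.
df = n − 2 = 153.
One-sided p ≈ 0.0637, which is ≥ 0.02, so fail to reject H₀.
The data do not give significant evidence of a linear association between advertising spend and monthly sales.

t = 1.5331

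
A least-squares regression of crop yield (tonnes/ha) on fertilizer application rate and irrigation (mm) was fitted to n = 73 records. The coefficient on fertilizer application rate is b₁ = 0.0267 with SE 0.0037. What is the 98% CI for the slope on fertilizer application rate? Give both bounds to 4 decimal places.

(0.0179, 0.0355)

df = n − k − 1 = 73 − 2 − 1 = 70.
t* = t_{0.01, 70} = 2.380807.
Margin = t* × SE = 2.380807 × 0.0037 = 0.008809.
CI: 0.0267 ± 0.008809 → (0.0179, 0.0355).
With 98% confidence, each one-unit increase in fertilizer application rate is associated with a change of between 0.0179 and 0.0355 tonnes/ha in crop yield, holding the other predictors fixed.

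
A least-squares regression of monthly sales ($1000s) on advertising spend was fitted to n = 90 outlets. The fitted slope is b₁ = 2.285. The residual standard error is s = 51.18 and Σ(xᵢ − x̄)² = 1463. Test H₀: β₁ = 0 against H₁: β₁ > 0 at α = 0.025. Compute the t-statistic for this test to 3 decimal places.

SE(b₁) = s/√Sₓₓ = 51.18/√1463 = 1.33807.
t = 2.285 / 1.33807 = 1.708.
df = n − 2 = 88.
One-sided p ≈ 0.0456, which is ≥ 0.025, so fail to reject H₀.
The data do not give significant evidence that the true slope on advertising spend is positive.

t = 1.708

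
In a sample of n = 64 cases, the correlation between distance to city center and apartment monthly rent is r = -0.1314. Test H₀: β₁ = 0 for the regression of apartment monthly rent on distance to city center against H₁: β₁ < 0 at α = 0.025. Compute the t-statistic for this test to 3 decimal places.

t = r·√(n − 2)/√(1 − r²) = -0.1314·√62/√0.982734 = -1.044.
df = n − 2 = 62.
One-sided p ≈ 0.1503, which is ≥ 0.025, so fail to reject H₀.
The data do not give significant evidence of a linear association between distance to city center and apartment monthly rent.

t = -1.044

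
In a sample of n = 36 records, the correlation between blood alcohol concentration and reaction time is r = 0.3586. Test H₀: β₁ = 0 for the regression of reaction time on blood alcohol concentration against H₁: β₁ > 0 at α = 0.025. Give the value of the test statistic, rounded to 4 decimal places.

t = 2.2400

t = r·√(n − 2)/√(1 − r²) = 0.3586·√34/√0.871406 = 2.2400.
df = n − 2 = 34.
One-sided p ≈ 0.0159, which is < 0.025, so reject H₀.
There is evidence of a linear association between blood alcohol concentration and reaction time.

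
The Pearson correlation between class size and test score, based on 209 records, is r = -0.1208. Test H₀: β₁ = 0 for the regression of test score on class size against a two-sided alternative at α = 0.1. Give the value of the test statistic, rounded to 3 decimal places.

t = r·√(n − 2)/√(1 − r²) = -0.1208·√207/√0.985407 = -1.751.
df = n − 2 = 207.
Two-sided p ≈ 0.0815, which is < 0.1, so reject H₀.
There is evidence of a linear association between class size and test score.

t = -1.751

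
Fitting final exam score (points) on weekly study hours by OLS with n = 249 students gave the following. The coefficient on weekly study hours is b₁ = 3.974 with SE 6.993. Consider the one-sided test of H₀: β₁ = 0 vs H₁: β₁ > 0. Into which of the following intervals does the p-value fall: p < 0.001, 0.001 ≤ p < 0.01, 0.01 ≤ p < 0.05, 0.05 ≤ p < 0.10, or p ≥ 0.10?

p ≥ 0.10

t = 3.974 / 6.993 = 0.568.
df = n − 2 = 249 − 2 = 247.
One-sided p = P(T_{247} > t) ≈ 0.2852.
So p ≥ 0.10.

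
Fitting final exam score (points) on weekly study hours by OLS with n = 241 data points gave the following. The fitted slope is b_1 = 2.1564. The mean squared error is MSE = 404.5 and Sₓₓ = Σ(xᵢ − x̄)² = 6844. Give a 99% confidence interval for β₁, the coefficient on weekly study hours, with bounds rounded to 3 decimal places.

(1.525, 2.788)

SE(b_1) = √(MSE/Sₓₓ) = √(404.5/6844) = 0.243111.
df = n − 2 = 239.
t* = t_{0.005, 239} = 2.596556.
Margin = t* × SE = 2.596556 × 0.243111 = 0.63125.
CI: 2.1564 ± 0.63125 → (1.525, 2.788).
With 99% confidence, each one-unit increase in weekly study hours is associated with a change of between 1.525 and 2.788 points in final exam score.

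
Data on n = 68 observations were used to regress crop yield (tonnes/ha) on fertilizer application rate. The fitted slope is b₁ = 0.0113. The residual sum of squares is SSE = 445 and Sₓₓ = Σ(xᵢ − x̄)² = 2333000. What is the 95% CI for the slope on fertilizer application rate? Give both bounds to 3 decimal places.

MSE = SSE/(n − 2) = 445/66 = 6.74242.
SE(b₁) = √(MSE/Sₓₓ) = √(6.74242/2333000) = 0.00170001.
df = n − 2 = 66.
t* = t_{0.025, 66} = 1.996564.
Margin = t* × SE = 1.996564 × 0.00170001 = 0.00339.
CI: 0.0113 ± 0.00339 → (0.008, 0.015).
With 95% confidence, each one-unit increase in fertilizer application rate is associated with a change of between 0.008 and 0.015 tonnes/ha in crop yield.

(0.008, 0.015)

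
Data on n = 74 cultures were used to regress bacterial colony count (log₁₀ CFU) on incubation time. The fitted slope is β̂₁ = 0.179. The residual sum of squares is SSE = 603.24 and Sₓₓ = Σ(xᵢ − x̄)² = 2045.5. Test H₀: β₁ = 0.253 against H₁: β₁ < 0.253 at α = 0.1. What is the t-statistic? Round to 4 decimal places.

MSE = SSE/(n − 2) = 603.24/72 = 8.37833.
SE(β̂₁) = √(MSE/Sₓₓ) = √(8.37833/2045.5) = 0.0639999.
t = (0.179 − 0.253) / 0.0639999 = -1.1563.
df = n − 2 = 72.
One-sided p ≈ 0.1257, which is ≥ 0.1, so fail to reject H₀.
The data do not give significant evidence that the true slope on incubation time is below 0.253 log₁₀ CFU per unit.

t = -1.1563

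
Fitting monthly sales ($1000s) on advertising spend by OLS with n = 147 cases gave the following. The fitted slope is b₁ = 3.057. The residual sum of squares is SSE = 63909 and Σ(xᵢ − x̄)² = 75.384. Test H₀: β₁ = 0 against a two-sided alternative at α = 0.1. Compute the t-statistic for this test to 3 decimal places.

MSE = SSE/(n − 2) = 63909/145 = 440.752.
SE(b₁) = √(MSE/Sₓₓ) = √(440.752/75.384) = 2.41801.
t = 3.057 / 2.41801 = 1.264.
df = n − 2 = 145.
Two-sided p ≈ 0.2082, which is ≥ 0.1, so fail to reject H₀.
The data do not give significant evidence of an association between advertising spend and monthly sales.

t = 1.264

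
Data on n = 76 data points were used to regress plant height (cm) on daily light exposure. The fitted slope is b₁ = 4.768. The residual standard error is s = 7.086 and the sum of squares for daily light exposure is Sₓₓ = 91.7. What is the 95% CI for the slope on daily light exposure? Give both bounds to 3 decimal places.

SE(b₁) = s/√Sₓₓ = 7.086/√91.7 = 0.739974.
df = n − 2 = 74.
t* = t_{0.025, 74} = 1.992543.
Margin = t* × SE = 1.992543 × 0.739974 = 1.47443.
CI: 4.768 ± 1.47443 → (3.294, 6.242).
With 95% confidence, each one-unit increase in daily light exposure is associated with a change of between 3.294 and 6.242 cm in plant height.

(3.294, 6.242)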